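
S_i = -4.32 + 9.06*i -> [-4.32, 4.74, 13.8, 22.86, 31.92]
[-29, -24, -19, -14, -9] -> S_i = -29 + 5*i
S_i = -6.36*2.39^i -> [-6.36, -15.2, -36.33, -86.83, -207.51]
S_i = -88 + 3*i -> [-88, -85, -82, -79, -76]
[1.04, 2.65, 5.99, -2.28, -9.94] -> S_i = Random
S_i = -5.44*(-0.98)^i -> [-5.44, 5.33, -5.22, 5.12, -5.02]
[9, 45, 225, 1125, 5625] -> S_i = 9*5^i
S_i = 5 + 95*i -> [5, 100, 195, 290, 385]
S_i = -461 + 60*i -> [-461, -401, -341, -281, -221]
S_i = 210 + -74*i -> [210, 136, 62, -12, -86]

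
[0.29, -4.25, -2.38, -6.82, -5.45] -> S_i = Random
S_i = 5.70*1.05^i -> [5.7, 5.98, 6.28, 6.6, 6.93]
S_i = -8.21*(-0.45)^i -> [-8.21, 3.69, -1.66, 0.75, -0.34]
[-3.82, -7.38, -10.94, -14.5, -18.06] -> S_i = -3.82 + -3.56*i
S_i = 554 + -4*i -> [554, 550, 546, 542, 538]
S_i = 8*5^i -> [8, 40, 200, 1000, 5000]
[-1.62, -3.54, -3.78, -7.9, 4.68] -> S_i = Random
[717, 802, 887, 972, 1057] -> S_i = 717 + 85*i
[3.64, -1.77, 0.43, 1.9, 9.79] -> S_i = Random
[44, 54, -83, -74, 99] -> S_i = Random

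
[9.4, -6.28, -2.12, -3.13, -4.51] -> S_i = Random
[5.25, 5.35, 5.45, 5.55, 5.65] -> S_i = 5.25 + 0.10*i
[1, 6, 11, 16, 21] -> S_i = 1 + 5*i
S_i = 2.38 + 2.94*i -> [2.38, 5.32, 8.26, 11.2, 14.14]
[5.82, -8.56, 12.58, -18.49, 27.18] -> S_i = 5.82*(-1.47)^i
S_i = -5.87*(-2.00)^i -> [-5.87, 11.74, -23.48, 46.96, -93.92]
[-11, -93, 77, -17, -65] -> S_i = Random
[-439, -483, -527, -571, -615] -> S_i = -439 + -44*i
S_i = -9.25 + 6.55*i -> [-9.25, -2.7, 3.85, 10.4, 16.95]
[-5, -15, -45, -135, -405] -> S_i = -5*3^i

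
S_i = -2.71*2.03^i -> [-2.71, -5.5, -11.17, -22.67, -46.02]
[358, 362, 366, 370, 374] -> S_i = 358 + 4*i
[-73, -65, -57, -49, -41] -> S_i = -73 + 8*i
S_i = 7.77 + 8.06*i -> [7.77, 15.83, 23.89, 31.95, 40.01]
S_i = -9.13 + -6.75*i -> [-9.13, -15.88, -22.63, -29.38, -36.13]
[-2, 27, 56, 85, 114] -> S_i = -2 + 29*i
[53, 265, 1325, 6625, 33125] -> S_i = 53*5^i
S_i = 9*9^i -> [9, 81, 729, 6561, 59049]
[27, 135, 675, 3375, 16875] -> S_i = 27*5^i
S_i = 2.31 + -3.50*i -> [2.31, -1.19, -4.69, -8.19, -11.69]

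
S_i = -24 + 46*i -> [-24, 22, 68, 114, 160]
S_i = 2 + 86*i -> [2, 88, 174, 260, 346]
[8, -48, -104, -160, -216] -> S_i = 8 + -56*i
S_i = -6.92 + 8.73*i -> [-6.92, 1.81, 10.54, 19.27, 28.0]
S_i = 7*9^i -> [7, 63, 567, 5103, 45927]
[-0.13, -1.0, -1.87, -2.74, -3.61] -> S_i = -0.13 + -0.87*i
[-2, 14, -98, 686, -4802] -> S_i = -2*-7^i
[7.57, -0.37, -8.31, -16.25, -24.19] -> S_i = 7.57 + -7.94*i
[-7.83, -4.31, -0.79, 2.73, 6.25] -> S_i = -7.83 + 3.52*i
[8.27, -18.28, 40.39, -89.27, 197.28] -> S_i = 8.27*(-2.21)^i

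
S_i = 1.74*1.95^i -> [1.74, 3.39, 6.62, 12.9, 25.16]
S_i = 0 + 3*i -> [0, 3, 6, 9, 12]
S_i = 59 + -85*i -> [59, -26, -111, -196, -281]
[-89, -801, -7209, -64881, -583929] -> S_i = -89*9^i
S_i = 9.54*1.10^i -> [9.54, 10.49, 11.54, 12.7, 13.97]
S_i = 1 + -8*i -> [1, -7, -15, -23, -31]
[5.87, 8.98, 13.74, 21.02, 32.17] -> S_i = 5.87*1.53^i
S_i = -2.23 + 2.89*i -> [-2.23, 0.66, 3.55, 6.44, 9.33]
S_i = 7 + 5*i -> [7, 12, 17, 22, 27]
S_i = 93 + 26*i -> [93, 119, 145, 171, 197]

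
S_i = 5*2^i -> [5, 10, 20, 40, 80]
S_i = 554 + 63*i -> [554, 617, 680, 743, 806]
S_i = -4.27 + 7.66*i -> [-4.27, 3.39, 11.05, 18.71, 26.37]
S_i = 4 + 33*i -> [4, 37, 70, 103, 136]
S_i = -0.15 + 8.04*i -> [-0.15, 7.89, 15.93, 23.97, 32.01]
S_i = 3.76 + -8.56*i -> [3.76, -4.8, -13.36, -21.92, -30.48]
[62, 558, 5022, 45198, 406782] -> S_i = 62*9^i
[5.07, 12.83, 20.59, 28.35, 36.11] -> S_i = 5.07 + 7.76*i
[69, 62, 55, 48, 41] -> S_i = 69 + -7*i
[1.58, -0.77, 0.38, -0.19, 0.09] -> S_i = 1.58*(-0.49)^i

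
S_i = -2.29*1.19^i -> [-2.29, -2.73, -3.24, -3.86, -4.59]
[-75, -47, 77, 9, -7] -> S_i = Random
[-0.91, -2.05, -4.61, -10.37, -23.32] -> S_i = -0.91*2.25^i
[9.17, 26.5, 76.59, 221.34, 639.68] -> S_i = 9.17*2.89^i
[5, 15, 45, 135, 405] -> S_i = 5*3^i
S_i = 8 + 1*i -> [8, 9, 10, 11, 12]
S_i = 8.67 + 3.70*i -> [8.67, 12.37, 16.07, 19.77, 23.47]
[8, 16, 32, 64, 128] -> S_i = 8*2^i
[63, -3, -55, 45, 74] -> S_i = Random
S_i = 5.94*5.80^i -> [5.94, 34.45, 199.82, 1158.97, 6722.0]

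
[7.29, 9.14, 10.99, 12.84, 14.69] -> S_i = 7.29 + 1.85*i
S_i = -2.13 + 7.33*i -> [-2.13, 5.2, 12.53, 19.86, 27.19]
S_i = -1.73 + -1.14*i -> [-1.73, -2.87, -4.01, -5.15, -6.29]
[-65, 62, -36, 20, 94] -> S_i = Random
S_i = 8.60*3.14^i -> [8.6, 27.0, 84.79, 266.25, 836.02]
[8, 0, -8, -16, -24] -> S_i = 8 + -8*i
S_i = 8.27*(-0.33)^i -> [8.27, -2.73, 0.9, -0.3, 0.1]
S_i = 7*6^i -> [7, 42, 252, 1512, 9072]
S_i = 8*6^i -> [8, 48, 288, 1728, 10368]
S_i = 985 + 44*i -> [985, 1029, 1073, 1117, 1161]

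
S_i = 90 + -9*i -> [90, 81, 72, 63, 54]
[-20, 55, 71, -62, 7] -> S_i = Random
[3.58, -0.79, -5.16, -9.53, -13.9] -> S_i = 3.58 + -4.37*i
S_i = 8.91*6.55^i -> [8.91, 58.36, 382.26, 2503.81, 16399.96]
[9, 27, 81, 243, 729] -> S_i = 9*3^i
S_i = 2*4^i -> [2, 8, 32, 128, 512]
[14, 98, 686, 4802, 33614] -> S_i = 14*7^i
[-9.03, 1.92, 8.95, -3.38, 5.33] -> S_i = Random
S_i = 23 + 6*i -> [23, 29, 35, 41, 47]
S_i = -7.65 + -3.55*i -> [-7.65, -11.2, -14.75, -18.3, -21.85]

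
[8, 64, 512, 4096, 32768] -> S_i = 8*8^i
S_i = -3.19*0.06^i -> [-3.19, -0.19, -0.01, -0.0, -0.0]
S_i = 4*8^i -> [4, 32, 256, 2048, 16384]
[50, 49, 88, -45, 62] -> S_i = Random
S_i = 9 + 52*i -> [9, 61, 113, 165, 217]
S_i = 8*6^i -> [8, 48, 288, 1728, 10368]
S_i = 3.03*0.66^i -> [3.03, 2.0, 1.32, 0.87, 0.57]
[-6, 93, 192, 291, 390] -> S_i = -6 + 99*i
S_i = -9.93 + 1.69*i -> [-9.93, -8.24, -6.55, -4.86, -3.17]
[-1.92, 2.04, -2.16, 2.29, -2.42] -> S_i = -1.92*(-1.06)^i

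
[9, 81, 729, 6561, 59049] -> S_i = 9*9^i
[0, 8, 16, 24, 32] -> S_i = 0 + 8*i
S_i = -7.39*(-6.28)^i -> [-7.39, 46.41, -291.45, 1830.3, -11494.31]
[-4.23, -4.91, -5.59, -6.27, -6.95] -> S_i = -4.23 + -0.68*i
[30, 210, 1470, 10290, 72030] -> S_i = 30*7^i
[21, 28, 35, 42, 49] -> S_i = 21 + 7*i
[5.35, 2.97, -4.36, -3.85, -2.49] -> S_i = Random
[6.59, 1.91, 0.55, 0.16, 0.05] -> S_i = 6.59*0.29^i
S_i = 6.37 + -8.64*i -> [6.37, -2.27, -10.91, -19.55, -28.19]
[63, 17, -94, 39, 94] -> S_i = Random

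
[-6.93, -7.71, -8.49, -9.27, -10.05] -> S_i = -6.93 + -0.78*i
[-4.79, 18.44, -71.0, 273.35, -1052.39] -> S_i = -4.79*(-3.85)^i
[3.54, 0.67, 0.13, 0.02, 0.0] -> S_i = 3.54*0.19^i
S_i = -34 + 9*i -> [-34, -25, -16, -7, 2]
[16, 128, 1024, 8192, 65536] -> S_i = 16*8^i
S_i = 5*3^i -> [5, 15, 45, 135, 405]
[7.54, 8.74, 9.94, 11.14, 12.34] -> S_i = 7.54 + 1.20*i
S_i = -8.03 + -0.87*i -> [-8.03, -8.9, -9.77, -10.64, -11.51]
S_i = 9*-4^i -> [9, -36, 144, -576, 2304]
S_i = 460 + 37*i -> [460, 497, 534, 571, 608]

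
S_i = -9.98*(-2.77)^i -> [-9.98, 27.64, -76.58, 212.11, -587.56]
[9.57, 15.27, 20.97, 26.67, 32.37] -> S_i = 9.57 + 5.70*i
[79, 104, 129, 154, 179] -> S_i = 79 + 25*i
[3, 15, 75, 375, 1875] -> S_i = 3*5^i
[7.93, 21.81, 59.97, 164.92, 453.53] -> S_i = 7.93*2.75^i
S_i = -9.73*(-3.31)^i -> [-9.73, 32.21, -106.6, 352.86, -1167.95]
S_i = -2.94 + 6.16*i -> [-2.94, 3.22, 9.38, 15.54, 21.7]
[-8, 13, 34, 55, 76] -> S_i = -8 + 21*i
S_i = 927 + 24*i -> [927, 951, 975, 999, 1023]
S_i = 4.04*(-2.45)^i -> [4.04, -9.9, 24.25, -59.41, 145.56]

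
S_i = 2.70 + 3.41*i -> [2.7, 6.11, 9.52, 12.93, 16.34]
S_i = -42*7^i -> [-42, -294, -2058, -14406, -100842]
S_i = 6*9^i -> [6, 54, 486, 4374, 39366]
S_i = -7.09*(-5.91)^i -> [-7.09, 41.9, -247.64, 1463.55, -8649.6]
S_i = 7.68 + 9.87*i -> [7.68, 17.55, 27.42, 37.29, 47.16]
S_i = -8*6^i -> [-8, -48, -288, -1728, -10368]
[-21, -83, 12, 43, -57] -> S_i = Random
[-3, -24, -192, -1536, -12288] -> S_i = -3*8^i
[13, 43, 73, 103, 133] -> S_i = 13 + 30*i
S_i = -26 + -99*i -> [-26, -125, -224, -323, -422]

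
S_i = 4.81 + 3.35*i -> [4.81, 8.16, 11.51, 14.86, 18.21]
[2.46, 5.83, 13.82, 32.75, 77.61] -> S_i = 2.46*2.37^i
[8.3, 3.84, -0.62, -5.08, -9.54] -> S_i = 8.30 + -4.46*i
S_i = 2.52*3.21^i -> [2.52, 8.09, 25.97, 83.35, 267.56]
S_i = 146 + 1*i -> [146, 147, 148, 149, 150]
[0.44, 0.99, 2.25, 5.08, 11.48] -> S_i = 0.44*2.26^i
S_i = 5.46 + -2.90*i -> [5.46, 2.56, -0.34, -3.24, -6.14]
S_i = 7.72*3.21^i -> [7.72, 24.78, 79.55, 255.35, 819.67]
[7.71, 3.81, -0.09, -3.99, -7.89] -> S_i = 7.71 + -3.90*i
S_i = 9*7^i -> [9, 63, 441, 3087, 21609]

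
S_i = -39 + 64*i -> [-39, 25, 89, 153, 217]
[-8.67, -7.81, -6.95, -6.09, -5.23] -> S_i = -8.67 + 0.86*i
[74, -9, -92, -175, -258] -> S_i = 74 + -83*i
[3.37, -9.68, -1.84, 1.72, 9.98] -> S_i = Random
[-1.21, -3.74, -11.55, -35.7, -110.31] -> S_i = -1.21*3.09^i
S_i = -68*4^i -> [-68, -272, -1088, -4352, -17408]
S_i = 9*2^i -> [9, 18, 36, 72, 144]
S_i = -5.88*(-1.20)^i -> [-5.88, 7.06, -8.47, 10.16, -12.19]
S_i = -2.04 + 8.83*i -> [-2.04, 6.79, 15.62, 24.45, 33.28]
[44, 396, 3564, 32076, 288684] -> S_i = 44*9^i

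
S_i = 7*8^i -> [7, 56, 448, 3584, 28672]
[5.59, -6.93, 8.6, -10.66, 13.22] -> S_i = 5.59*(-1.24)^i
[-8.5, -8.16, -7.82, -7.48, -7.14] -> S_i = -8.50 + 0.34*i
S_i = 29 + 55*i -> [29, 84, 139, 194, 249]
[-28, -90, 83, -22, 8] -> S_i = Random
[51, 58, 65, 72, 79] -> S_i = 51 + 7*i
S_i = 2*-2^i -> [2, -4, 8, -16, 32]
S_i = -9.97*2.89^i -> [-9.97, -28.81, -83.27, -240.65, -695.48]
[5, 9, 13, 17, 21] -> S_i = 5 + 4*i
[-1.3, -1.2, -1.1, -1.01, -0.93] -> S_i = -1.30*0.92^i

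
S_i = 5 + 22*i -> [5, 27, 49, 71, 93]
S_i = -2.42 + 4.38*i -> [-2.42, 1.96, 6.34, 10.72, 15.1]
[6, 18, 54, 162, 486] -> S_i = 6*3^i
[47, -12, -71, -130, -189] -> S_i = 47 + -59*i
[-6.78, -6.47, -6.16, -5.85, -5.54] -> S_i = -6.78 + 0.31*i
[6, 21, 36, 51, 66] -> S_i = 6 + 15*i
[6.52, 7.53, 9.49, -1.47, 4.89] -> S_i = Random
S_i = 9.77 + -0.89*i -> [9.77, 8.88, 7.99, 7.1, 6.21]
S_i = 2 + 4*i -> [2, 6, 10, 14, 18]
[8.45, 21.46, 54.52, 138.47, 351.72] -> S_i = 8.45*2.54^i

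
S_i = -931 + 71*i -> [-931, -860, -789, -718, -647]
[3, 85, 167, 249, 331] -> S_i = 3 + 82*i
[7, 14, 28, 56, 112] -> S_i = 7*2^i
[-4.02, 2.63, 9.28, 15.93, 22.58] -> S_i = -4.02 + 6.65*i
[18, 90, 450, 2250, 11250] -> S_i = 18*5^i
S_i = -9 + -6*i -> [-9, -15, -21, -27, -33]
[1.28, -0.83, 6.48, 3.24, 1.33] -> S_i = Random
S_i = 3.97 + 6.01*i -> [3.97, 9.98, 15.99, 22.0, 28.01]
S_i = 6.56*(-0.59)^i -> [6.56, -3.87, 2.28, -1.35, 0.79]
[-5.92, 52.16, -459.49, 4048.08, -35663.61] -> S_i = -5.92*(-8.81)^i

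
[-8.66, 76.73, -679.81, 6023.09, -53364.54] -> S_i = -8.66*(-8.86)^i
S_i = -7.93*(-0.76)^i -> [-7.93, 6.03, -4.58, 3.48, -2.65]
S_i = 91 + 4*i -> [91, 95, 99, 103, 107]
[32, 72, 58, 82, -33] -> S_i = Random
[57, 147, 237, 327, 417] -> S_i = 57 + 90*i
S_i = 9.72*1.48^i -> [9.72, 14.39, 21.29, 31.51, 46.64]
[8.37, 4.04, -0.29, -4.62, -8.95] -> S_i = 8.37 + -4.33*i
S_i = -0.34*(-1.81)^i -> [-0.34, 0.62, -1.11, 2.02, -3.65]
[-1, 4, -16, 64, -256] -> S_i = -1*-4^i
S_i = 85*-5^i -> [85, -425, 2125, -10625, 53125]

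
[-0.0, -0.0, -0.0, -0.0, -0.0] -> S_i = -0.00*8.21^i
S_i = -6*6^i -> [-6, -36, -216, -1296, -7776]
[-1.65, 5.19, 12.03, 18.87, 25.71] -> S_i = -1.65 + 6.84*i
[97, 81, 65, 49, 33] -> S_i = 97 + -16*i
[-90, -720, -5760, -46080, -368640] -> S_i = -90*8^i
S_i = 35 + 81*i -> [35, 116, 197, 278, 359]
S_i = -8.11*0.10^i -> [-8.11, -0.81, -0.08, -0.01, -0.0]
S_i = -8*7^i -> [-8, -56, -392, -2744, -19208]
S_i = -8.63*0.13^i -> [-8.63, -1.12, -0.15, -0.02, -0.0]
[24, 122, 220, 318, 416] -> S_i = 24 + 98*i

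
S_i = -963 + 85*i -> [-963, -878, -793, -708, -623]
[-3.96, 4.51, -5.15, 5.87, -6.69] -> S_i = -3.96*(-1.14)^i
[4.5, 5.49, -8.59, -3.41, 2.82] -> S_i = Random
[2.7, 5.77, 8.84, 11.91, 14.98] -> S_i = 2.70 + 3.07*i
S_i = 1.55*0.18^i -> [1.55, 0.28, 0.05, 0.01, 0.0]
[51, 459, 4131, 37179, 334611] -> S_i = 51*9^i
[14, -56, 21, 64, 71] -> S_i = Random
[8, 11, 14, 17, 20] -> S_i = 8 + 3*i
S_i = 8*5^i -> [8, 40, 200, 1000, 5000]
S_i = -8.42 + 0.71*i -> [-8.42, -7.71, -7.0, -6.29, -5.58]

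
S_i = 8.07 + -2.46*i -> [8.07, 5.61, 3.15, 0.69, -1.77]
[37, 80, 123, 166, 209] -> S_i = 37 + 43*i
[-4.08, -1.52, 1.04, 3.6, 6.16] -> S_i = -4.08 + 2.56*i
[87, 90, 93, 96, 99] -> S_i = 87 + 3*i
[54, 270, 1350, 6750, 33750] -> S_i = 54*5^i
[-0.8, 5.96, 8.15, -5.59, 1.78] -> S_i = Random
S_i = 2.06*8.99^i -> [2.06, 18.52, 166.49, 1496.74, 13455.69]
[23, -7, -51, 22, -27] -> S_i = Random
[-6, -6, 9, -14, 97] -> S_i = Random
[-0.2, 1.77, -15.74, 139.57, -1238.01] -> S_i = -0.20*(-8.87)^i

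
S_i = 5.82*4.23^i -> [5.82, 24.62, 104.14, 440.5, 1863.31]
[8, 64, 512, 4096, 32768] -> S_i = 8*8^i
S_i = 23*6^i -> [23, 138, 828, 4968, 29808]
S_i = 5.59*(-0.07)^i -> [5.59, -0.39, 0.03, -0.0, 0.0]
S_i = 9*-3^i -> [9, -27, 81, -243, 729]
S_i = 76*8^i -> [76, 608, 4864, 38912, 311296]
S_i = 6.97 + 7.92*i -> [6.97, 14.89, 22.81, 30.73, 38.65]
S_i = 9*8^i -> [9, 72, 576, 4608, 36864]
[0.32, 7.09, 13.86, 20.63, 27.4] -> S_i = 0.32 + 6.77*i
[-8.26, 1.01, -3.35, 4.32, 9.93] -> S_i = Random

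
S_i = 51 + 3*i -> [51, 54, 57, 60, 63]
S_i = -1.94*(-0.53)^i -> [-1.94, 1.03, -0.54, 0.29, -0.15]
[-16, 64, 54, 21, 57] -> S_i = Random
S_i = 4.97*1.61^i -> [4.97, 8.0, 12.88, 20.74, 33.39]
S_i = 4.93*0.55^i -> [4.93, 2.71, 1.49, 0.82, 0.45]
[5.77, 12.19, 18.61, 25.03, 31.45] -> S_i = 5.77 + 6.42*i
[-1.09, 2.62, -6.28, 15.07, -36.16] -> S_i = -1.09*(-2.40)^i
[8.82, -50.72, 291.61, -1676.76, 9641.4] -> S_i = 8.82*(-5.75)^i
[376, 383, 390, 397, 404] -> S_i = 376 + 7*i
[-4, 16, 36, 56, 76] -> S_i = -4 + 20*i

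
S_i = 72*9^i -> [72, 648, 5832, 52488, 472392]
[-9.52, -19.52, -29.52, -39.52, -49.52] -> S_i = -9.52 + -10.00*i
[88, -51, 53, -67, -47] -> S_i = Random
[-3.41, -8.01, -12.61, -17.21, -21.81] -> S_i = -3.41 + -4.60*i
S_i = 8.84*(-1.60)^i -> [8.84, -14.14, 22.63, -36.21, 57.93]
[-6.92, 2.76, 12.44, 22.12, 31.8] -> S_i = -6.92 + 9.68*i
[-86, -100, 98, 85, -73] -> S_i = Random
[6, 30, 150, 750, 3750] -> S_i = 6*5^i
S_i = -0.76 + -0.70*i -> [-0.76, -1.46, -2.16, -2.86, -3.56]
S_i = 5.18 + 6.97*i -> [5.18, 12.15, 19.12, 26.09, 33.06]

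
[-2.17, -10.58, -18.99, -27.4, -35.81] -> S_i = -2.17 + -8.41*i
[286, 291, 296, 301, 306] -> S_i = 286 + 5*i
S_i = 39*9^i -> [39, 351, 3159, 28431, 255879]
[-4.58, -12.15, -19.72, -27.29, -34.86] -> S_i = -4.58 + -7.57*i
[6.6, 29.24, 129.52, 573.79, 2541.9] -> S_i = 6.60*4.43^i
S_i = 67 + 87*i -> [67, 154, 241, 328, 415]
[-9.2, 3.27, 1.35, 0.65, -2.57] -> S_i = Random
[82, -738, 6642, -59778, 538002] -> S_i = 82*-9^i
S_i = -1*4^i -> [-1, -4, -16, -64, -256]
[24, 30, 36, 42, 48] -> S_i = 24 + 6*i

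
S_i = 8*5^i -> [8, 40, 200, 1000, 5000]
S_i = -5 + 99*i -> [-5, 94, 193, 292, 391]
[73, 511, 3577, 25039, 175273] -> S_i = 73*7^i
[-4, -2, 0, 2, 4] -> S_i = -4 + 2*i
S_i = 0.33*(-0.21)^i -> [0.33, -0.07, 0.01, -0.0, 0.0]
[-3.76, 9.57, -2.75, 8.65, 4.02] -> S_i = Random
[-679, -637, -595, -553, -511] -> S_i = -679 + 42*i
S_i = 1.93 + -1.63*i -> [1.93, 0.3, -1.33, -2.96, -4.59]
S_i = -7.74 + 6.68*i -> [-7.74, -1.06, 5.62, 12.3, 18.98]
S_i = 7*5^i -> [7, 35, 175, 875, 4375]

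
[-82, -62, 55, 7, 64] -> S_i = Random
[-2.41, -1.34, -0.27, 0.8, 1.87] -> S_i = -2.41 + 1.07*i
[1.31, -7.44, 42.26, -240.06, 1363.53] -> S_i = 1.31*(-5.68)^i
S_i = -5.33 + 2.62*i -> [-5.33, -2.71, -0.09, 2.53, 5.15]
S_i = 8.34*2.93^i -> [8.34, 24.44, 71.6, 209.78, 614.66]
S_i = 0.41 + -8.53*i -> [0.41, -8.12, -16.65, -25.18, -33.71]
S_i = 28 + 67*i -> [28, 95, 162, 229, 296]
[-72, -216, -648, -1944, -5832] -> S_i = -72*3^i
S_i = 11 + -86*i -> [11, -75, -161, -247, -333]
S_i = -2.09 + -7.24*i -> [-2.09, -9.33, -16.57, -23.81, -31.05]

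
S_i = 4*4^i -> [4, 16, 64, 256, 1024]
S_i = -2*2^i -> [-2, -4, -8, -16, -32]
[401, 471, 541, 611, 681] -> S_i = 401 + 70*i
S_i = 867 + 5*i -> [867, 872, 877, 882, 887]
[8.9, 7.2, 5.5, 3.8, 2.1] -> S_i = 8.90 + -1.70*i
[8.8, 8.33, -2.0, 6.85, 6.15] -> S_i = Random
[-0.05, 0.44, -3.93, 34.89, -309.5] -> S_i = -0.05*(-8.87)^i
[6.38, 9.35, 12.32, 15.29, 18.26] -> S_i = 6.38 + 2.97*i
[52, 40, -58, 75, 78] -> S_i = Random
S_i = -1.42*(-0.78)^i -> [-1.42, 1.11, -0.86, 0.67, -0.53]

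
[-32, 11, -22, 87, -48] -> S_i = Random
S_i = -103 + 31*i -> [-103, -72, -41, -10, 21]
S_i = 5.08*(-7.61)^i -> [5.08, -38.66, 294.19, -2238.81, 17037.36]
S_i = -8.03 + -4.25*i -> [-8.03, -12.28, -16.53, -20.78, -25.03]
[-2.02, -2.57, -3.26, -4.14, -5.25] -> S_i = -2.02*1.27^i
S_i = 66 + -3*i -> [66, 63, 60, 57, 54]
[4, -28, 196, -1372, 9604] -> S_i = 4*-7^i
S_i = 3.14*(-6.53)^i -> [3.14, -20.5, 133.89, -874.32, 5709.29]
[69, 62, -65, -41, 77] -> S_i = Random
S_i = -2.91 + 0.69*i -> [-2.91, -2.22, -1.53, -0.84, -0.15]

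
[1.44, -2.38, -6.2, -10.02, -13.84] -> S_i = 1.44 + -3.82*i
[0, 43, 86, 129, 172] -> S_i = 0 + 43*i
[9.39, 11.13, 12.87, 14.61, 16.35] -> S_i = 9.39 + 1.74*i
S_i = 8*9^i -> [8, 72, 648, 5832, 52488]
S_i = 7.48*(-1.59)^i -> [7.48, -11.89, 18.91, -30.07, 47.81]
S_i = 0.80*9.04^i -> [0.8, 7.23, 65.38, 591.01, 5342.74]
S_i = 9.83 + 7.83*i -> [9.83, 17.66, 25.49, 33.32, 41.15]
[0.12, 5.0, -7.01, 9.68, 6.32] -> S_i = Random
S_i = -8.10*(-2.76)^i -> [-8.1, 22.36, -61.7, 170.3, -470.03]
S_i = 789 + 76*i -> [789, 865, 941, 1017, 1093]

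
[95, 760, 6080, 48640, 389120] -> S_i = 95*8^i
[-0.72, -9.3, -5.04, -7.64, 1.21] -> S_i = Random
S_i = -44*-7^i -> [-44, 308, -2156, 15092, -105644]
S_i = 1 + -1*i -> [1, 0, -1, -2, -3]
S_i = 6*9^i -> [6, 54, 486, 4374, 39366]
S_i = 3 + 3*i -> [3, 6, 9, 12, 15]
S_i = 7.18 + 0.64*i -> [7.18, 7.82, 8.46, 9.1, 9.74]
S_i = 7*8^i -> [7, 56, 448, 3584, 28672]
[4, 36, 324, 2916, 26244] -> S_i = 4*9^i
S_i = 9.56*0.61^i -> [9.56, 5.83, 3.56, 2.17, 1.32]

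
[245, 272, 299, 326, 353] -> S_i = 245 + 27*i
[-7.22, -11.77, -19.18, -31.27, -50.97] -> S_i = -7.22*1.63^i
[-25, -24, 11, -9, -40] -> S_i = Random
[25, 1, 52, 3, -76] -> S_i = Random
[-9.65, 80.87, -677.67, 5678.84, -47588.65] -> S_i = -9.65*(-8.38)^i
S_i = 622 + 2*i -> [622, 624, 626, 628, 630]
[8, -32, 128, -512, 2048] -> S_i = 8*-4^i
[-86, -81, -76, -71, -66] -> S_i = -86 + 5*i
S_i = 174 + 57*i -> [174, 231, 288, 345, 402]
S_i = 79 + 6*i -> [79, 85, 91, 97, 103]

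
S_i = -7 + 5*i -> [-7, -2, 3, 8, 13]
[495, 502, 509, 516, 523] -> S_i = 495 + 7*i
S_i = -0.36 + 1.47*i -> [-0.36, 1.11, 2.58, 4.05, 5.52]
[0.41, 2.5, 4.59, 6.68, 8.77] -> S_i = 0.41 + 2.09*i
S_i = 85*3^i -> [85, 255, 765, 2295, 6885]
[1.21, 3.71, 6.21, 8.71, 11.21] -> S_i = 1.21 + 2.50*i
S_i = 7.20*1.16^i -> [7.2, 8.35, 9.69, 11.24, 13.04]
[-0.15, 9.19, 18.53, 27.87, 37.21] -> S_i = -0.15 + 9.34*i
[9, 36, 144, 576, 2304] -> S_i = 9*4^i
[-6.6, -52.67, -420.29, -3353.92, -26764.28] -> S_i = -6.60*7.98^i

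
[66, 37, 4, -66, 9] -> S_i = Random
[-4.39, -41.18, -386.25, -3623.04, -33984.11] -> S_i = -4.39*9.38^i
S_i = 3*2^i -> [3, 6, 12, 24, 48]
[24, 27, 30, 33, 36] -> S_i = 24 + 3*i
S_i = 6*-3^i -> [6, -18, 54, -162, 486]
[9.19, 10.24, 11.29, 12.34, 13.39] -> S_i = 9.19 + 1.05*i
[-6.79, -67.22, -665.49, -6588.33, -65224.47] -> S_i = -6.79*9.90^i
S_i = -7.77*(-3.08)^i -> [-7.77, 23.93, -73.71, 227.02, -699.24]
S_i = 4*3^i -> [4, 12, 36, 108, 324]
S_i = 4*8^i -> [4, 32, 256, 2048, 16384]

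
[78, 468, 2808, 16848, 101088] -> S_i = 78*6^i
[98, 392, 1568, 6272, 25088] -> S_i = 98*4^i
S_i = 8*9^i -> [8, 72, 648, 5832, 52488]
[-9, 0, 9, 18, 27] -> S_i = -9 + 9*i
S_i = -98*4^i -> [-98, -392, -1568, -6272, -25088]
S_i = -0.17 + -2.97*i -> [-0.17, -3.14, -6.11, -9.08, -12.05]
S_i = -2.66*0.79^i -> [-2.66, -2.1, -1.66, -1.31, -1.04]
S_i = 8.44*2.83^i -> [8.44, 23.89, 67.6, 191.29, 541.36]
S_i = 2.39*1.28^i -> [2.39, 3.06, 3.92, 5.01, 6.42]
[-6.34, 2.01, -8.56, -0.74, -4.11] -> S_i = Random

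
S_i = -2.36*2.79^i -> [-2.36, -6.58, -18.37, -51.25, -143.0]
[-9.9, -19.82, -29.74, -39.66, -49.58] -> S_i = -9.90 + -9.92*i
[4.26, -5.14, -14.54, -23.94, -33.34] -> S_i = 4.26 + -9.40*i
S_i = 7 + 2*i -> [7, 9, 11, 13, 15]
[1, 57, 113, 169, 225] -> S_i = 1 + 56*i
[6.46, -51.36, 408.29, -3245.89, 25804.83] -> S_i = 6.46*(-7.95)^i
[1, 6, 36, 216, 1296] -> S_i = 1*6^i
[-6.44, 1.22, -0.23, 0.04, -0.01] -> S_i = -6.44*(-0.19)^i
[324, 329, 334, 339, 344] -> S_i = 324 + 5*i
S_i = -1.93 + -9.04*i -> [-1.93, -10.97, -20.01, -29.05, -38.09]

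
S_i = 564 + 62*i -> [564, 626, 688, 750, 812]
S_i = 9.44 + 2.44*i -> [9.44, 11.88, 14.32, 16.76, 19.2]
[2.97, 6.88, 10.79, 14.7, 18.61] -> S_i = 2.97 + 3.91*i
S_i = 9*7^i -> [9, 63, 441, 3087, 21609]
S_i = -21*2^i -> [-21, -42, -84, -168, -336]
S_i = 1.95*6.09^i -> [1.95, 11.88, 72.32, 440.44, 2682.28]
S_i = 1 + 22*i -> [1, 23, 45, 67, 89]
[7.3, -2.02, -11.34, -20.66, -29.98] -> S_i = 7.30 + -9.32*i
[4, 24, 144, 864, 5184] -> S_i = 4*6^i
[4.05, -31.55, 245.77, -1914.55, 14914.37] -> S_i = 4.05*(-7.79)^i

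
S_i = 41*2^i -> [41, 82, 164, 328, 656]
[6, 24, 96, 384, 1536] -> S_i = 6*4^i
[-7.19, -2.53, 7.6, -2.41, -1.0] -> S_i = Random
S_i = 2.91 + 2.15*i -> [2.91, 5.06, 7.21, 9.36, 11.51]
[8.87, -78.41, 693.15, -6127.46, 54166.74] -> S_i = 8.87*(-8.84)^i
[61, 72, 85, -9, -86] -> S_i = Random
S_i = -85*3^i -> [-85, -255, -765, -2295, -6885]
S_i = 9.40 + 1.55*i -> [9.4, 10.95, 12.5, 14.05, 15.6]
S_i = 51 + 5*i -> [51, 56, 61, 66, 71]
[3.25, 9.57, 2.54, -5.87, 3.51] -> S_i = Random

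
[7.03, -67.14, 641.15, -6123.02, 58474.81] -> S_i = 7.03*(-9.55)^i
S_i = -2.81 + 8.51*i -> [-2.81, 5.7, 14.21, 22.72, 31.23]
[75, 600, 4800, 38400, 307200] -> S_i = 75*8^i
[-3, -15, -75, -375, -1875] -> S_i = -3*5^i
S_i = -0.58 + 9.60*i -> [-0.58, 9.02, 18.62, 28.22, 37.82]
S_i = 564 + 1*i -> [564, 565, 566, 567, 568]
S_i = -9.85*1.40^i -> [-9.85, -13.79, -19.31, -27.03, -37.84]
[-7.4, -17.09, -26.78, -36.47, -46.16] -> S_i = -7.40 + -9.69*i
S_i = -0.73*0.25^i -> [-0.73, -0.18, -0.05, -0.01, -0.0]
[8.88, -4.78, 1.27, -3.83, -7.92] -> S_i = Random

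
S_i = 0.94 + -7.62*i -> [0.94, -6.68, -14.3, -21.92, -29.54]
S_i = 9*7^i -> [9, 63, 441, 3087, 21609]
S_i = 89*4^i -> [89, 356, 1424, 5696, 22784]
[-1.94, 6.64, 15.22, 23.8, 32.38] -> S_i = -1.94 + 8.58*i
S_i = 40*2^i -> [40, 80, 160, 320, 640]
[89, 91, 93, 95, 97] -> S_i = 89 + 2*i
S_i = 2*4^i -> [2, 8, 32, 128, 512]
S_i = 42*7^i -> [42, 294, 2058, 14406, 100842]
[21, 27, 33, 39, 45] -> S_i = 21 + 6*i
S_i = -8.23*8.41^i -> [-8.23, -69.21, -582.09, -4895.4, -41170.28]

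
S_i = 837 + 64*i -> [837, 901, 965, 1029, 1093]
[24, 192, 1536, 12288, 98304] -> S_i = 24*8^i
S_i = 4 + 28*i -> [4, 32, 60, 88, 116]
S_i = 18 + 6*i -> [18, 24, 30, 36, 42]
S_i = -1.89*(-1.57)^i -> [-1.89, 2.97, -4.66, 7.31, -11.48]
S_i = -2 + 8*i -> [-2, 6, 14, 22, 30]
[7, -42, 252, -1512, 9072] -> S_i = 7*-6^i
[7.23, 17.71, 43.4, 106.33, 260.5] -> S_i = 7.23*2.45^i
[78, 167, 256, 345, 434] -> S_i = 78 + 89*i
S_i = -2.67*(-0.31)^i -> [-2.67, 0.83, -0.26, 0.08, -0.02]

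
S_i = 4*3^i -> [4, 12, 36, 108, 324]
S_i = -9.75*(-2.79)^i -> [-9.75, 27.2, -75.89, 211.75, -590.77]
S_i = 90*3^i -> [90, 270, 810, 2430, 7290]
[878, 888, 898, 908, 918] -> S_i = 878 + 10*i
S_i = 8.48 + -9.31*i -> [8.48, -0.83, -10.14, -19.45, -28.76]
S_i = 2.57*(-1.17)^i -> [2.57, -3.01, 3.52, -4.12, 4.82]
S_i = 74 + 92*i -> [74, 166, 258, 350, 442]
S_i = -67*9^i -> [-67, -603, -5427, -48843, -439587]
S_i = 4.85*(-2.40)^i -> [4.85, -11.64, 27.94, -67.05, 160.91]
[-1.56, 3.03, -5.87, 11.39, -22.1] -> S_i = -1.56*(-1.94)^i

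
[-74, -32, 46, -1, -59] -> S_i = Random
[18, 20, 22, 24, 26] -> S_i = 18 + 2*i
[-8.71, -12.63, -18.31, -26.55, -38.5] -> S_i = -8.71*1.45^i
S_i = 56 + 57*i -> [56, 113, 170, 227, 284]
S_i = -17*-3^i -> [-17, 51, -153, 459, -1377]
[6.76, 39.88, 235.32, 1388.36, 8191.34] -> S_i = 6.76*5.90^i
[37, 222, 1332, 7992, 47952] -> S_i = 37*6^i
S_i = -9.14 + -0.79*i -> [-9.14, -9.93, -10.72, -11.51, -12.3]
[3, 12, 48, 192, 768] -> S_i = 3*4^i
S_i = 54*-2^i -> [54, -108, 216, -432, 864]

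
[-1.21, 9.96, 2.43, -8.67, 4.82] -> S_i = Random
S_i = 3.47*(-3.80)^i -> [3.47, -13.19, 50.11, -190.41, 723.54]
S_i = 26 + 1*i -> [26, 27, 28, 29, 30]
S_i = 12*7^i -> [12, 84, 588, 4116, 28812]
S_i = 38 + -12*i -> [38, 26, 14, 2, -10]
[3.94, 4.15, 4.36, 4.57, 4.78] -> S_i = 3.94 + 0.21*i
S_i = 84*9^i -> [84, 756, 6804, 61236, 551124]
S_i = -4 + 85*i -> [-4, 81, 166, 251, 336]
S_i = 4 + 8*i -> [4, 12, 20, 28, 36]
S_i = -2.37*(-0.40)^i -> [-2.37, 0.95, -0.38, 0.15, -0.06]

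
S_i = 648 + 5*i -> [648, 653, 658, 663, 668]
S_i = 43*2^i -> [43, 86, 172, 344, 688]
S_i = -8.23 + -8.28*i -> [-8.23, -16.51, -24.79, -33.07, -41.35]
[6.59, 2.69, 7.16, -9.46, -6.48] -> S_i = Random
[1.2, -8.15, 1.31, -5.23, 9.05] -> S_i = Random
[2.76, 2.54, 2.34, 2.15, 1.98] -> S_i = 2.76*0.92^i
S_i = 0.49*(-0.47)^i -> [0.49, -0.23, 0.11, -0.05, 0.02]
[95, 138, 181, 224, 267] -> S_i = 95 + 43*i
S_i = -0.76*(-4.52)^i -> [-0.76, 3.44, -15.53, 70.18, -317.22]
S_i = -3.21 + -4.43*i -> [-3.21, -7.64, -12.07, -16.5, -20.93]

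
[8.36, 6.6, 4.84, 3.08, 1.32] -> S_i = 8.36 + -1.76*i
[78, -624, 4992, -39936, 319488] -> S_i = 78*-8^i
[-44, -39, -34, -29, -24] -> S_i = -44 + 5*i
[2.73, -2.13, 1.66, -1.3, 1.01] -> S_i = 2.73*(-0.78)^i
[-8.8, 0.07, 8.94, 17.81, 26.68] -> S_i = -8.80 + 8.87*i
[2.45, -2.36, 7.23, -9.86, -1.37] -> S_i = Random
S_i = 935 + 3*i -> [935, 938, 941, 944, 947]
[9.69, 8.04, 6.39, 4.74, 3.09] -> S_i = 9.69 + -1.65*i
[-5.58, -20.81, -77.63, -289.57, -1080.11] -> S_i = -5.58*3.73^i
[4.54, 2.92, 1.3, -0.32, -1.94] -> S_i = 4.54 + -1.62*i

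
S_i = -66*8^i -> [-66, -528, -4224, -33792, -270336]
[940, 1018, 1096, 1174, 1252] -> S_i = 940 + 78*i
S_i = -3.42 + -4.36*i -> [-3.42, -7.78, -12.14, -16.5, -20.86]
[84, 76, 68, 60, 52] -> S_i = 84 + -8*i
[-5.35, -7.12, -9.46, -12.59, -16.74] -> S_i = -5.35*1.33^i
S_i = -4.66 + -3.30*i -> [-4.66, -7.96, -11.26, -14.56, -17.86]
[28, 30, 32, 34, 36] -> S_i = 28 + 2*i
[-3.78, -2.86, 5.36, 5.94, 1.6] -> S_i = Random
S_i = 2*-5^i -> [2, -10, 50, -250, 1250]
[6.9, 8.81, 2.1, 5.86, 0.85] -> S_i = Random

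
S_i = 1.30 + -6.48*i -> [1.3, -5.18, -11.66, -18.14, -24.62]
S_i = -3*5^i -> [-3, -15, -75, -375, -1875]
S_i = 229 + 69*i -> [229, 298, 367, 436, 505]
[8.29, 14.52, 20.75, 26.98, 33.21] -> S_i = 8.29 + 6.23*i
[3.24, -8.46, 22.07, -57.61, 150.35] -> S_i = 3.24*(-2.61)^i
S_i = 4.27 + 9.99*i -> [4.27, 14.26, 24.25, 34.24, 44.23]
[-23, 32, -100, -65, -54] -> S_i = Random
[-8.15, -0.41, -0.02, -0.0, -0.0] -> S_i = -8.15*0.05^i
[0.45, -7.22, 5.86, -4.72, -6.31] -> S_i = Random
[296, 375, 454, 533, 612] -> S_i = 296 + 79*i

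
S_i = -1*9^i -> [-1, -9, -81, -729, -6561]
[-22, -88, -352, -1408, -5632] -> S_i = -22*4^i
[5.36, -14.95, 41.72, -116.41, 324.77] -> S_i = 5.36*(-2.79)^i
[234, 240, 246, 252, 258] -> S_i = 234 + 6*i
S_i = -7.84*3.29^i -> [-7.84, -25.79, -84.86, -279.19, -918.54]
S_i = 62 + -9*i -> [62, 53, 44, 35, 26]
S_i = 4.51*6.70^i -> [4.51, 30.22, 202.45, 1356.44, 9088.16]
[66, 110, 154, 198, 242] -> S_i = 66 + 44*i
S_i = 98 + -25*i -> [98, 73, 48, 23, -2]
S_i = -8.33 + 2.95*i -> [-8.33, -5.38, -2.43, 0.52, 3.47]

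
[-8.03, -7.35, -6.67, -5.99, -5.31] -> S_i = -8.03 + 0.68*i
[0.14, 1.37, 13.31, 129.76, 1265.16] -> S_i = 0.14*9.75^i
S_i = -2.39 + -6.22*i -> [-2.39, -8.61, -14.83, -21.05, -27.27]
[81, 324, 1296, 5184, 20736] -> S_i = 81*4^i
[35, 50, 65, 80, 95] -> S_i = 35 + 15*i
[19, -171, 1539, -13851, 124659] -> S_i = 19*-9^i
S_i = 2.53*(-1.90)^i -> [2.53, -4.81, 9.13, -17.35, 32.97]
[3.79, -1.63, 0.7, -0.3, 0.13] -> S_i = 3.79*(-0.43)^i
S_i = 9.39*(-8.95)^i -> [9.39, -84.04, 752.16, -6731.85, 60250.09]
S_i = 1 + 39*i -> [1, 40, 79, 118, 157]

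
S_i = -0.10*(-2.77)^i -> [-0.1, 0.28, -0.77, 2.13, -5.89]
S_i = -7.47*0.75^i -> [-7.47, -5.6, -4.2, -3.15, -2.36]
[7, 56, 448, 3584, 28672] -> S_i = 7*8^i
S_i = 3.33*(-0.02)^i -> [3.33, -0.07, 0.0, -0.0, 0.0]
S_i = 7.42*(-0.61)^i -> [7.42, -4.53, 2.76, -1.68, 1.03]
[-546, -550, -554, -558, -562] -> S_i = -546 + -4*i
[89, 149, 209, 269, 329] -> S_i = 89 + 60*i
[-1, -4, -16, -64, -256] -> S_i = -1*4^i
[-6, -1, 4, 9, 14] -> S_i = -6 + 5*i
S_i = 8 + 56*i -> [8, 64, 120, 176, 232]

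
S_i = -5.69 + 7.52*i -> [-5.69, 1.83, 9.35, 16.87, 24.39]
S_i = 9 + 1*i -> [9, 10, 11, 12, 13]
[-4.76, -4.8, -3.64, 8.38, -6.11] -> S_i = Random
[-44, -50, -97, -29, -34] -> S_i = Random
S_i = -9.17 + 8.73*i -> [-9.17, -0.44, 8.29, 17.02, 25.75]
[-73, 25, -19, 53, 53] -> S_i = Random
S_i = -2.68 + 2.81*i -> [-2.68, 0.13, 2.94, 5.75, 8.56]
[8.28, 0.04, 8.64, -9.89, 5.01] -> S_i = Random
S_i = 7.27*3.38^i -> [7.27, 24.57, 83.06, 280.73, 948.86]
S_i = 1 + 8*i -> [1, 9, 17, 25, 33]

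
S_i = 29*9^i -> [29, 261, 2349, 21141, 190269]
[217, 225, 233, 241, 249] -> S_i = 217 + 8*i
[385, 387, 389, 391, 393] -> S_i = 385 + 2*i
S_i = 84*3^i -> [84, 252, 756, 2268, 6804]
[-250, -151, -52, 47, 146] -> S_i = -250 + 99*i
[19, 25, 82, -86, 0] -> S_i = Random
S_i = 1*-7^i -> [1, -7, 49, -343, 2401]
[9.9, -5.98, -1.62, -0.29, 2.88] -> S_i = Random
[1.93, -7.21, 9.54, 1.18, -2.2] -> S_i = Random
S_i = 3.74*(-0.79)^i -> [3.74, -2.95, 2.33, -1.84, 1.46]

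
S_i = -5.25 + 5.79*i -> [-5.25, 0.54, 6.33, 12.12, 17.91]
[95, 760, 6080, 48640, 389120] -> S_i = 95*8^i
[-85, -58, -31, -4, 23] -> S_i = -85 + 27*i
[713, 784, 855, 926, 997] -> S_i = 713 + 71*i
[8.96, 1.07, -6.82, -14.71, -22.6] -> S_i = 8.96 + -7.89*i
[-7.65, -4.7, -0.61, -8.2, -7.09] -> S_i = Random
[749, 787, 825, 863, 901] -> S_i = 749 + 38*i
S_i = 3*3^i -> [3, 9, 27, 81, 243]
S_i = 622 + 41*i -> [622, 663, 704, 745, 786]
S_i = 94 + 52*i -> [94, 146, 198, 250, 302]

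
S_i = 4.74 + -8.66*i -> [4.74, -3.92, -12.58, -21.24, -29.9]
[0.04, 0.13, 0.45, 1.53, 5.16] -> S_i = 0.04*3.37^i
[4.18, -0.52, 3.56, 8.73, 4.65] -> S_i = Random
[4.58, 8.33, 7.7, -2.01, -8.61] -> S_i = Random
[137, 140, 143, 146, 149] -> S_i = 137 + 3*i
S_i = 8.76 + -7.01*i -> [8.76, 1.75, -5.26, -12.27, -19.28]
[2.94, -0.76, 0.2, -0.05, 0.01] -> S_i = 2.94*(-0.26)^i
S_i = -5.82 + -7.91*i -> [-5.82, -13.73, -21.64, -29.55, -37.46]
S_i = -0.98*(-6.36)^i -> [-0.98, 6.23, -39.64, 252.11, -1603.45]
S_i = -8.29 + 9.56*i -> [-8.29, 1.27, 10.83, 20.39, 29.95]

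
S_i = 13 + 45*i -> [13, 58, 103, 148, 193]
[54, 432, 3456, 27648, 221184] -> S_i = 54*8^i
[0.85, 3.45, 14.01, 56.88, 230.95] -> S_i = 0.85*4.06^i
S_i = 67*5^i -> [67, 335, 1675, 8375, 41875]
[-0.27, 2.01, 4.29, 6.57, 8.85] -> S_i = -0.27 + 2.28*i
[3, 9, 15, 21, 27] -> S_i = 3 + 6*i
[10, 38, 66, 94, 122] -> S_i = 10 + 28*i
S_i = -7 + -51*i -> [-7, -58, -109, -160, -211]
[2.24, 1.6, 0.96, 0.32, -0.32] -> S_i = 2.24 + -0.64*i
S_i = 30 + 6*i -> [30, 36, 42, 48, 54]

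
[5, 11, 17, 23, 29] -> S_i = 5 + 6*i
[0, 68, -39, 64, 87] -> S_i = Random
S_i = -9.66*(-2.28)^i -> [-9.66, 22.02, -50.22, 114.49, -261.05]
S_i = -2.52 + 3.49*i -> [-2.52, 0.97, 4.46, 7.95, 11.44]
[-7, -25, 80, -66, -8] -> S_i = Random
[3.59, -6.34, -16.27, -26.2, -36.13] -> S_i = 3.59 + -9.93*i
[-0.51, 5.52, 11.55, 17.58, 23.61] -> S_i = -0.51 + 6.03*i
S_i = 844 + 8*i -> [844, 852, 860, 868, 876]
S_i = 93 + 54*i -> [93, 147, 201, 255, 309]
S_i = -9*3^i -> [-9, -27, -81, -243, -729]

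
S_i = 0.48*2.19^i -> [0.48, 1.05, 2.3, 5.04, 11.04]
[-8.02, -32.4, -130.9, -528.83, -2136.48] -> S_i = -8.02*4.04^i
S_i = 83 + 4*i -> [83, 87, 91, 95, 99]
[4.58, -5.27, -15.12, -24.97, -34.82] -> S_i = 4.58 + -9.85*i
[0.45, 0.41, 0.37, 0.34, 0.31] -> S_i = 0.45*0.91^i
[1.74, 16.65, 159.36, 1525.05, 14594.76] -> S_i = 1.74*9.57^i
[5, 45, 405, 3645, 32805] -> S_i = 5*9^i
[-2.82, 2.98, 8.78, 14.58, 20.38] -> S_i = -2.82 + 5.80*i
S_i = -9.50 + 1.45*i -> [-9.5, -8.05, -6.6, -5.15, -3.7]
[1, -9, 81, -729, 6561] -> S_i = 1*-9^i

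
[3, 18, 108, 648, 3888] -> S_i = 3*6^i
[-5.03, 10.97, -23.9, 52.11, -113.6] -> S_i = -5.03*(-2.18)^i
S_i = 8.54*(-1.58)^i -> [8.54, -13.49, 21.32, -33.68, 53.22]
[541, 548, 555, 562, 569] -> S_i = 541 + 7*i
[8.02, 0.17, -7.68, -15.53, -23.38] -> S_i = 8.02 + -7.85*i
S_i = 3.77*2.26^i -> [3.77, 8.52, 19.26, 43.52, 98.35]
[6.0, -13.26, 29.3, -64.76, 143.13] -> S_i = 6.00*(-2.21)^i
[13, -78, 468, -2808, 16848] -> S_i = 13*-6^i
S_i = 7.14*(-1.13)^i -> [7.14, -8.07, 9.12, -10.3, 11.64]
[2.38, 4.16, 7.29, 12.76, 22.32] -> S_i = 2.38*1.75^i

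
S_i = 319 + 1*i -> [319, 320, 321, 322, 323]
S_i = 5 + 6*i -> [5, 11, 17, 23, 29]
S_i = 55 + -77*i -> [55, -22, -99, -176, -253]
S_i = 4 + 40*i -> [4, 44, 84, 124, 164]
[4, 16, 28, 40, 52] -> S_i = 4 + 12*i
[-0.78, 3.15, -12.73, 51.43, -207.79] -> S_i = -0.78*(-4.04)^i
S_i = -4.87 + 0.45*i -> [-4.87, -4.42, -3.97, -3.52, -3.07]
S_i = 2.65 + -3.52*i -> [2.65, -0.87, -4.39, -7.91, -11.43]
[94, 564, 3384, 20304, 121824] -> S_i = 94*6^i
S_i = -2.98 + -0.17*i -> [-2.98, -3.15, -3.32, -3.49, -3.66]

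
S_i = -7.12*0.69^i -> [-7.12, -4.91, -3.39, -2.34, -1.61]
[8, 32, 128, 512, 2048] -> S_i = 8*4^i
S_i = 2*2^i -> [2, 4, 8, 16, 32]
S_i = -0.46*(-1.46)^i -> [-0.46, 0.67, -0.98, 1.43, -2.09]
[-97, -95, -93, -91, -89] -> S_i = -97 + 2*i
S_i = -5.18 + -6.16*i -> [-5.18, -11.34, -17.5, -23.66, -29.82]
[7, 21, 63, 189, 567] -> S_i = 7*3^i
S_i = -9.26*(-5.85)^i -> [-9.26, 54.17, -316.9, 1853.87, -10845.12]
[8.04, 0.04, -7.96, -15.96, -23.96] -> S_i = 8.04 + -8.00*i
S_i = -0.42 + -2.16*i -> [-0.42, -2.58, -4.74, -6.9, -9.06]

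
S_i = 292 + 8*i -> [292, 300, 308, 316, 324]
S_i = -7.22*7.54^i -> [-7.22, -54.44, -410.47, -3094.93, -23335.79]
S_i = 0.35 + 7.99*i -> [0.35, 8.34, 16.33, 24.32, 32.31]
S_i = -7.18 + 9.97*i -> [-7.18, 2.79, 12.76, 22.73, 32.7]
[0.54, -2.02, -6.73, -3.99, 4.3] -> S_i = Random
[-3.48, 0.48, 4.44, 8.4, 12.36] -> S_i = -3.48 + 3.96*i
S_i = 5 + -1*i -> [5, 4, 3, 2, 1]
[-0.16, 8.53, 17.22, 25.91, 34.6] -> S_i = -0.16 + 8.69*i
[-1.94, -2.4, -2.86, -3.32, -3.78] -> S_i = -1.94 + -0.46*i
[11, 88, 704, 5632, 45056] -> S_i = 11*8^i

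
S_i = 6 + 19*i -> [6, 25, 44, 63, 82]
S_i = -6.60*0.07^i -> [-6.6, -0.46, -0.03, -0.0, -0.0]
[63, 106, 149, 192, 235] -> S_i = 63 + 43*i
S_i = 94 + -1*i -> [94, 93, 92, 91, 90]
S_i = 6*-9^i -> [6, -54, 486, -4374, 39366]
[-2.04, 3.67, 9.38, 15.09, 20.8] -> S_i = -2.04 + 5.71*i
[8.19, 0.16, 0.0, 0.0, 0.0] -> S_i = 8.19*0.02^i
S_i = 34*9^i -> [34, 306, 2754, 24786, 223074]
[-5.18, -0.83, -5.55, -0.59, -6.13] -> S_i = Random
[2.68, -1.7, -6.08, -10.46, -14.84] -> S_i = 2.68 + -4.38*i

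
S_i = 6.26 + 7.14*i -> [6.26, 13.4, 20.54, 27.68, 34.82]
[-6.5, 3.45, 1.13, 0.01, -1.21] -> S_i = Random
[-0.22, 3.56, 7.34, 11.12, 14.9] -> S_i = -0.22 + 3.78*i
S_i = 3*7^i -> [3, 21, 147, 1029, 7203]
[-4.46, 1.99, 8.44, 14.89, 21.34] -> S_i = -4.46 + 6.45*i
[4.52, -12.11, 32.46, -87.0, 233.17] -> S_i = 4.52*(-2.68)^i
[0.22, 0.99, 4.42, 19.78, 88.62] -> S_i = 0.22*4.48^i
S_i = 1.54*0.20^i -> [1.54, 0.31, 0.06, 0.01, 0.0]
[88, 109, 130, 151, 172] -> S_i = 88 + 21*i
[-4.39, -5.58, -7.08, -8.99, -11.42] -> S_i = -4.39*1.27^i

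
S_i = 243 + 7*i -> [243, 250, 257, 264, 271]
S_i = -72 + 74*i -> [-72, 2, 76, 150, 224]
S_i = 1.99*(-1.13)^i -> [1.99, -2.25, 2.54, -2.87, 3.24]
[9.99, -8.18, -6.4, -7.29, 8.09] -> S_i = Random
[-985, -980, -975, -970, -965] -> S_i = -985 + 5*i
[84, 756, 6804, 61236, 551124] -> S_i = 84*9^i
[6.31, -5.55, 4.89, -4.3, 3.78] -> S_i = 6.31*(-0.88)^i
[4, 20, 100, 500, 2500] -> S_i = 4*5^i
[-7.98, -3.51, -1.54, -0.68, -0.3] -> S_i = -7.98*0.44^i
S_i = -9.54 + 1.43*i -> [-9.54, -8.11, -6.68, -5.25, -3.82]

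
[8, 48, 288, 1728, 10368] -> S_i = 8*6^i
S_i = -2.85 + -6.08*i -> [-2.85, -8.93, -15.01, -21.09, -27.17]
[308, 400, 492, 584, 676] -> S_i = 308 + 92*i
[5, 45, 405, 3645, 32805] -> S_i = 5*9^i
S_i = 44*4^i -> [44, 176, 704, 2816, 11264]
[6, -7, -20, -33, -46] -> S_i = 6 + -13*i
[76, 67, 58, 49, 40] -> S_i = 76 + -9*i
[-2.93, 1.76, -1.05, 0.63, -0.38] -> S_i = -2.93*(-0.60)^i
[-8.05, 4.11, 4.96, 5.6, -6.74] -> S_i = Random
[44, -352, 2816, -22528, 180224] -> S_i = 44*-8^i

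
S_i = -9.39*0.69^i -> [-9.39, -6.48, -4.47, -3.08, -2.13]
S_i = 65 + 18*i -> [65, 83, 101, 119, 137]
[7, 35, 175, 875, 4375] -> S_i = 7*5^i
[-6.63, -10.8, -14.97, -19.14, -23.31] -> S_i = -6.63 + -4.17*i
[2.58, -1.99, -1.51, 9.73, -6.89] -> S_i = Random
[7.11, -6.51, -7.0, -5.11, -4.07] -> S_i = Random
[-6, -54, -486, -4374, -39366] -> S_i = -6*9^i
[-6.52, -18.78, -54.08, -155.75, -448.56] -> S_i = -6.52*2.88^i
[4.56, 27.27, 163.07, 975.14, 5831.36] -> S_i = 4.56*5.98^i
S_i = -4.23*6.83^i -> [-4.23, -28.89, -197.32, -1347.73, -9204.99]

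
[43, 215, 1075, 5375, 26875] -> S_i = 43*5^i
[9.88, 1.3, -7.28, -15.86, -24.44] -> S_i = 9.88 + -8.58*i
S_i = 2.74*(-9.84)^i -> [2.74, -26.96, 265.3, -2610.57, 25688.04]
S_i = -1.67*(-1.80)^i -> [-1.67, 3.01, -5.41, 9.74, -17.53]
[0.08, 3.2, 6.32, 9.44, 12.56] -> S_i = 0.08 + 3.12*i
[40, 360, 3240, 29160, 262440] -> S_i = 40*9^i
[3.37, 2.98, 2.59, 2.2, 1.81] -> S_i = 3.37 + -0.39*i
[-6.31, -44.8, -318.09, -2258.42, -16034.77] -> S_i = -6.31*7.10^i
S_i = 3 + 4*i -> [3, 7, 11, 15, 19]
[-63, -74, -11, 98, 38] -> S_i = Random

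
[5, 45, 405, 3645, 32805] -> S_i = 5*9^i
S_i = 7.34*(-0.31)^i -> [7.34, -2.28, 0.71, -0.22, 0.07]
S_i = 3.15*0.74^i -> [3.15, 2.33, 1.72, 1.28, 0.94]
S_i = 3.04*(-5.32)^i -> [3.04, -16.17, 86.04, -457.73, 2435.12]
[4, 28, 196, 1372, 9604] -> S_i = 4*7^i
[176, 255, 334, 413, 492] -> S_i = 176 + 79*i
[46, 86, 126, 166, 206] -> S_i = 46 + 40*i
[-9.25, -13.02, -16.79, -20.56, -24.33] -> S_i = -9.25 + -3.77*i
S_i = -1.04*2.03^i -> [-1.04, -2.11, -4.29, -8.7, -17.66]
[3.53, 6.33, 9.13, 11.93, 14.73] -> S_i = 3.53 + 2.80*i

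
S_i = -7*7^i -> [-7, -49, -343, -2401, -16807]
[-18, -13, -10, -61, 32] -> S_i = Random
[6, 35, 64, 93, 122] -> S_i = 6 + 29*i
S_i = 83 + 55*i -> [83, 138, 193, 248, 303]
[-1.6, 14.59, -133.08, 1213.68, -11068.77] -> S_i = -1.60*(-9.12)^i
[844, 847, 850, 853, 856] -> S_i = 844 + 3*i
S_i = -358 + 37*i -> [-358, -321, -284, -247, -210]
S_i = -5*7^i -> [-5, -35, -245, -1715, -12005]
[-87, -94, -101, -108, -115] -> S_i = -87 + -7*i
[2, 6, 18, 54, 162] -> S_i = 2*3^i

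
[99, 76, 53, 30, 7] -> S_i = 99 + -23*i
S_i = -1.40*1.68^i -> [-1.4, -2.35, -3.95, -6.64, -11.15]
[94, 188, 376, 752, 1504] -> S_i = 94*2^i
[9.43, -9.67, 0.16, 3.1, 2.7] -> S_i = Random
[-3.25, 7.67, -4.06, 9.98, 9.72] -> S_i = Random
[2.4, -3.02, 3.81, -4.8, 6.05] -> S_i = 2.40*(-1.26)^i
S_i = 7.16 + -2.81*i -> [7.16, 4.35, 1.54, -1.27, -4.08]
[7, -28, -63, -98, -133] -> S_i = 7 + -35*i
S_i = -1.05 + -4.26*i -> [-1.05, -5.31, -9.57, -13.83, -18.09]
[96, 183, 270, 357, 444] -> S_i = 96 + 87*i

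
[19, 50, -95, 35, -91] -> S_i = Random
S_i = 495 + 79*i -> [495, 574, 653, 732, 811]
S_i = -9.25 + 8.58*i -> [-9.25, -0.67, 7.91, 16.49, 25.07]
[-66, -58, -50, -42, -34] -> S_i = -66 + 8*i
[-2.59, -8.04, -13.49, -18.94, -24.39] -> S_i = -2.59 + -5.45*i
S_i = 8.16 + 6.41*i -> [8.16, 14.57, 20.98, 27.39, 33.8]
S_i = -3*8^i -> [-3, -24, -192, -1536, -12288]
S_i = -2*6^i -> [-2, -12, -72, -432, -2592]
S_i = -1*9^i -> [-1, -9, -81, -729, -6561]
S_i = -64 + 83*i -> [-64, 19, 102, 185, 268]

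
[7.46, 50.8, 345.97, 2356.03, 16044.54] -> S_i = 7.46*6.81^i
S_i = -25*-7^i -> [-25, 175, -1225, 8575, -60025]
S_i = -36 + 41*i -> [-36, 5, 46, 87, 128]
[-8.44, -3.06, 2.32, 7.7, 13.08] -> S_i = -8.44 + 5.38*i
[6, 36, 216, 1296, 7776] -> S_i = 6*6^i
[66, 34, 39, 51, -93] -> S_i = Random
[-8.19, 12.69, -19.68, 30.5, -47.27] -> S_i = -8.19*(-1.55)^i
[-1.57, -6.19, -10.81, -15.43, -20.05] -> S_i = -1.57 + -4.62*i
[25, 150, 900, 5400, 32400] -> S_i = 25*6^i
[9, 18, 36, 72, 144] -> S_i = 9*2^i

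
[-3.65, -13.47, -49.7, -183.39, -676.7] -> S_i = -3.65*3.69^i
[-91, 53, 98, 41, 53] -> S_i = Random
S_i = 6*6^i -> [6, 36, 216, 1296, 7776]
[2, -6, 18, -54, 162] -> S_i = 2*-3^i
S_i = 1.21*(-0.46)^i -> [1.21, -0.56, 0.26, -0.12, 0.05]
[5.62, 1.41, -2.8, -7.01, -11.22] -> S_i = 5.62 + -4.21*i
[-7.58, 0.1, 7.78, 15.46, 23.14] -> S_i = -7.58 + 7.68*i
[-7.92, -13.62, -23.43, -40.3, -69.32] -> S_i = -7.92*1.72^i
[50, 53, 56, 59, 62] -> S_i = 50 + 3*i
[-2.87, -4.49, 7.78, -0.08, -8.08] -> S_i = Random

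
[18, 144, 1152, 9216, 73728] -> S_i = 18*8^i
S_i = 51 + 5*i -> [51, 56, 61, 66, 71]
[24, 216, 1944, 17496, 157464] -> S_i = 24*9^i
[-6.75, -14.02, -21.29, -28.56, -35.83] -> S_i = -6.75 + -7.27*i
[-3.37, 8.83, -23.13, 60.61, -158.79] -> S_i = -3.37*(-2.62)^i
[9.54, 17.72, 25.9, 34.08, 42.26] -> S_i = 9.54 + 8.18*i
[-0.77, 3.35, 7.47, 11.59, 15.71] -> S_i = -0.77 + 4.12*i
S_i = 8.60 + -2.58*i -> [8.6, 6.02, 3.44, 0.86, -1.72]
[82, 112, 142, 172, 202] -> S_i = 82 + 30*i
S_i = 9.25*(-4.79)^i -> [9.25, -44.31, 212.23, -1016.6, 4869.49]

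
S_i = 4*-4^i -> [4, -16, 64, -256, 1024]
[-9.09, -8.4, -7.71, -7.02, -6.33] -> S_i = -9.09 + 0.69*i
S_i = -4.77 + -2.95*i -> [-4.77, -7.72, -10.67, -13.62, -16.57]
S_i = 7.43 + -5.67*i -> [7.43, 1.76, -3.91, -9.58, -15.25]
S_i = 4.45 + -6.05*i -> [4.45, -1.6, -7.65, -13.7, -19.75]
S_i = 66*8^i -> [66, 528, 4224, 33792, 270336]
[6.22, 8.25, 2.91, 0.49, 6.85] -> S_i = Random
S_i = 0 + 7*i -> [0, 7, 14, 21, 28]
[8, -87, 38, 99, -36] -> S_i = Random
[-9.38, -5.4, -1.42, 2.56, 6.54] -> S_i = -9.38 + 3.98*i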